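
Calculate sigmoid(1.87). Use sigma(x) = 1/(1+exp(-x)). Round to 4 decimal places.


sigma(1.87) = 1/(1+e^(-1.87)) = 1/(1+0.154124) = 1/1.154124 = 0.8665.

0.8665


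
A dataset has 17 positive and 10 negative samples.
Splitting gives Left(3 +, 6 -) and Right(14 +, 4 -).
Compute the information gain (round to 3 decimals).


H(parent) = 0.9510. H(left) = 0.9183, H(right) = 0.7642. Weighted = (9/27)*0.9183 + (18/27)*0.7642 = 0.8156. IG = 0.9510 - 0.8156 = 0.1354, which rounds to 0.135.

0.135


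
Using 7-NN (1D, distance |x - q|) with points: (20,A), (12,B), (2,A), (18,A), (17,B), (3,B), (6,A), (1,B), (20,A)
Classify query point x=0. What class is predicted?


Distances: |20-0|=20, |12-0|=12, |2-0|=2, |18-0|=18, |17-0|=17, |3-0|=3, |6-0|=6, |1-0|=1, |20-0|=20. 7 nearest: (1,B), (2,A), (3,B), (6,A), (12,B), (17,B), (18,A). Counts: {'B': 4, 'A': 3}. Majority class: B.

B


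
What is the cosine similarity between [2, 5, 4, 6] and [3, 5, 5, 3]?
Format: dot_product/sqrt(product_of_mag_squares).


dot = 69. |a|^2 = 81, |b|^2 = 68. cos = 69/sqrt(5508).

69/sqrt(5508)


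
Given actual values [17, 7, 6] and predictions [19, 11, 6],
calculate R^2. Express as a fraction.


Mean(y) = 10. SS_res = 20. SS_tot = 74. R^2 = 1 - 20/(74) = 27/37.

27/37


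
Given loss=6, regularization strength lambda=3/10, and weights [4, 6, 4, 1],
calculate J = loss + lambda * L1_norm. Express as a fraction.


L1 norm = sum(|w|) = 15. J = 6 + 3/10 * 15 = 21/2.

21/2


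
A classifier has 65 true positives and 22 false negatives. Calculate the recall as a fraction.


Recall = TP / (TP + FN) = 65 / 87 = 65/87.

65/87


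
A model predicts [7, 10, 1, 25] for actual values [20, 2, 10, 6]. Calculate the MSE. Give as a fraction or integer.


MSE = (1/4) * ((20-7)^2=169 + (2-10)^2=64 + (10-1)^2=81 + (6-25)^2=361). Sum = 675. MSE = 675/4.

675/4


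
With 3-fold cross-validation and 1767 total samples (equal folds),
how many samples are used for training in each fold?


Each validation fold has 1767/3 = 589 samples. Training set = 1767 - 589 = 1178.

1178


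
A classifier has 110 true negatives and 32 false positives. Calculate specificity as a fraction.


Specificity = TN / (TN + FP) = 110 / 142 = 55/71.

55/71


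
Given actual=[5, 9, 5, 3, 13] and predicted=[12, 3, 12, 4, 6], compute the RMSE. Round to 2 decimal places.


MSE = 36.8000. RMSE = sqrt(36.8000) = 6.07.

6.07


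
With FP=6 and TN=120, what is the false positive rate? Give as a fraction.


FPR = FP / (FP + TN) = 6 / 126 = 1/21.

1/21


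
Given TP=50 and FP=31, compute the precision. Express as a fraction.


Precision = TP / (TP + FP) = 50 / 81 = 50/81.

50/81


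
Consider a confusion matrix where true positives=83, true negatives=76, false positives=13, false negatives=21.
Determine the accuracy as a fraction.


Accuracy = (TP + TN) / (TP + TN + FP + FN) = (83 + 76) / 193 = 159/193.

159/193


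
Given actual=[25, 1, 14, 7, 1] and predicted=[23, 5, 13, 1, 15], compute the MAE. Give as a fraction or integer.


MAE = (1/5) * (|25-23|=2 + |1-5|=4 + |14-13|=1 + |7-1|=6 + |1-15|=14). Sum = 27. MAE = 27/5.

27/5


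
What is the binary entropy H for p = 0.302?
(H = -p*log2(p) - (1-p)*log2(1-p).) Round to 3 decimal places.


H = -0.302*log2(0.302) - 0.698*log2(0.698) = 0.884.

0.884


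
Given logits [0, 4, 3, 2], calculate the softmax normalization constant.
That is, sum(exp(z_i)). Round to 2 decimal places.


Denom = e^0=1.0000 + e^4=54.5982 + e^3=20.0855 + e^2=7.3891. Sum = 83.0728, which rounds to 83.07.

83.07


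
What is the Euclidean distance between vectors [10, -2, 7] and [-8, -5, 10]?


d = sqrt(sum of squared differences). (10--8)^2=324, (-2--5)^2=9, (7-10)^2=9. Sum = 342.

sqrt(342)


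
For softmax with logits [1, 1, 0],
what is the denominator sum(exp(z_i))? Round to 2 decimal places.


Denom = e^1=2.7183 + e^1=2.7183 + e^0=1.0000. Sum = 6.4366, which rounds to 6.44.

6.44


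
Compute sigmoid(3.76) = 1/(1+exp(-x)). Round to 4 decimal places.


sigma(3.76) = 1/(1+e^(-3.76)) = 1/(1+0.023284) = 1/1.023284 = 0.9772.

0.9772


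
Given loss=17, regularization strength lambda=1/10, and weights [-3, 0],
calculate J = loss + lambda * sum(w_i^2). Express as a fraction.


L2 sq norm = sum(w^2) = 9. J = 17 + 1/10 * 9 = 179/10.

179/10


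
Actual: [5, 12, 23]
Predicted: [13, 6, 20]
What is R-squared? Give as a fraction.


Mean(y) = 40/3. SS_res = 109. SS_tot = 494/3. R^2 = 1 - 109/(494/3) = 167/494.

167/494


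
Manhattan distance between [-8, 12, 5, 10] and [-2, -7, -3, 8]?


d = sum of absolute differences: |-8--2|=6 + |12--7|=19 + |5--3|=8 + |10-8|=2 = 35.

35


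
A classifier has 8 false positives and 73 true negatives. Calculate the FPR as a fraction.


FPR = FP / (FP + TN) = 8 / 81 = 8/81.

8/81


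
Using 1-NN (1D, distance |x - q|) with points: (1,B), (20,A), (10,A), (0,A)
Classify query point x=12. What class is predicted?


Distances: |1-12|=11, |20-12|=8, |10-12|=2, |0-12|=12. 1 nearest: (10,A). Counts: {'A': 1}. Majority class: A.

A


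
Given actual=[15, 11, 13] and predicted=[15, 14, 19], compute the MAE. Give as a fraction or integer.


MAE = (1/3) * (|15-15|=0 + |11-14|=3 + |13-19|=6). Sum = 9. MAE = 3.

3


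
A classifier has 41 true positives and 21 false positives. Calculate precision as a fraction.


Precision = TP / (TP + FP) = 41 / 62 = 41/62.

41/62


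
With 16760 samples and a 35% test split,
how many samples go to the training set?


Test set = 16760 * 35% = 5866. Training set = 16760 - 5866 = 10894.

10894


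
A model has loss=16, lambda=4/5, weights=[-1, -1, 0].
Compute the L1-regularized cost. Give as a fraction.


L1 norm = sum(|w|) = 2. J = 16 + 4/5 * 2 = 88/5.

88/5


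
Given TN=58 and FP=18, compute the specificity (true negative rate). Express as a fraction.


Specificity = TN / (TN + FP) = 58 / 76 = 29/38.

29/38


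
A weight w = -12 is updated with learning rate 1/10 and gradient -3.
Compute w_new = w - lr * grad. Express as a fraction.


w_new = -12 - 1/10 * -3 = -12 - -3/10 = -117/10.

-117/10


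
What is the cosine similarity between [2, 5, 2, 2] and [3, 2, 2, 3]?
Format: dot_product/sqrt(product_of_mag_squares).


dot = 26. |a|^2 = 37, |b|^2 = 26. cos = 26/sqrt(962).

26/sqrt(962)


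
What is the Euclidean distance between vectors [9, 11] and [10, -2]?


d = sqrt(sum of squared differences). (9-10)^2=1, (11--2)^2=169. Sum = 170.

sqrt(170)


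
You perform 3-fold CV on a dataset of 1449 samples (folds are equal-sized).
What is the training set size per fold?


Each validation fold has 1449/3 = 483 samples. Training set = 1449 - 483 = 966.

966


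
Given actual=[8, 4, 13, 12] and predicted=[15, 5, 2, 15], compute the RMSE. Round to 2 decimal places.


MSE = 45.0000. RMSE = sqrt(45.0000) = 6.71.

6.71


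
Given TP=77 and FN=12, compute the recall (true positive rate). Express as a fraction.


Recall = TP / (TP + FN) = 77 / 89 = 77/89.

77/89


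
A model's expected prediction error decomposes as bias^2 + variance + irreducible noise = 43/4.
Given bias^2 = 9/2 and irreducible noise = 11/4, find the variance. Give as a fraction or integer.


Total error = bias^2 + variance + irreducible noise. So variance = 43/4 - 9/2 - 11/4 = 7/2.

7/2


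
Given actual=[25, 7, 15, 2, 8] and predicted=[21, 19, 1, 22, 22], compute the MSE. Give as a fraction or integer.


MSE = (1/5) * ((25-21)^2=16 + (7-19)^2=144 + (15-1)^2=196 + (2-22)^2=400 + (8-22)^2=196). Sum = 952. MSE = 952/5.

952/5


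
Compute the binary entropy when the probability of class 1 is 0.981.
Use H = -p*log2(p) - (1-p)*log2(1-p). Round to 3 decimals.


H = -0.981*log2(0.981) - 0.019*log2(0.019) = 0.136.

0.136


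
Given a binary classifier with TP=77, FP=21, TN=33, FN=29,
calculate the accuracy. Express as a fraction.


Accuracy = (TP + TN) / (TP + TN + FP + FN) = (77 + 33) / 160 = 11/16.

11/16


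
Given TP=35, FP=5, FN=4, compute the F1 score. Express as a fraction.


Precision = 35/40 = 7/8. Recall = 35/39 = 35/39. F1 = 2*P*R/(P+R) = 70/79.

70/79


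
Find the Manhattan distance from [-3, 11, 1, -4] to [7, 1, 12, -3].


d = sum of absolute differences: |-3-7|=10 + |11-1|=10 + |1-12|=11 + |-4--3|=1 = 32.

32


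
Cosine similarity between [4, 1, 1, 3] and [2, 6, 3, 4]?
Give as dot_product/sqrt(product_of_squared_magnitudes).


dot = 29. |a|^2 = 27, |b|^2 = 65. cos = 29/sqrt(1755).

29/sqrt(1755)


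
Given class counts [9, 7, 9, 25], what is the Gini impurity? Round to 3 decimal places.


Total = 50. Proportions: 9/50, 7/50, 9/50, 25/50. sum(p_i^2) = 0.3344. Gini = 1 - 0.3344 = 0.6656, which rounds to 0.666.

0.666


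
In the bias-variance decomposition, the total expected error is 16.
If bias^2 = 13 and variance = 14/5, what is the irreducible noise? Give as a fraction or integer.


Total error = bias^2 + variance + irreducible noise. So irreducible noise = 16 - 13 - 14/5 = 1/5.

1/5


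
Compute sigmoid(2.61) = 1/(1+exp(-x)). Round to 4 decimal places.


sigma(2.61) = 1/(1+e^(-2.61)) = 1/(1+0.073535) = 1/1.073535 = 0.9315.

0.9315


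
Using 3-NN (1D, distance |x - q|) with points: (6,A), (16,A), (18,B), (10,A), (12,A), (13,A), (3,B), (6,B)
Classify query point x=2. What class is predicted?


Distances: |6-2|=4, |16-2|=14, |18-2|=16, |10-2|=8, |12-2|=10, |13-2|=11, |3-2|=1, |6-2|=4. 3 nearest: (3,B), (6,A), (6,B). Counts: {'B': 2, 'A': 1}. Majority class: B.

B


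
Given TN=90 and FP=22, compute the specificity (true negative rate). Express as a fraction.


Specificity = TN / (TN + FP) = 90 / 112 = 45/56.

45/56


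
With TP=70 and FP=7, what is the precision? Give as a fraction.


Precision = TP / (TP + FP) = 70 / 77 = 10/11.

10/11


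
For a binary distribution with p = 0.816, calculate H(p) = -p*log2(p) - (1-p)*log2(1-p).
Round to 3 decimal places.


H = -0.816*log2(0.816) - 0.184*log2(0.184) = 0.689.

0.689


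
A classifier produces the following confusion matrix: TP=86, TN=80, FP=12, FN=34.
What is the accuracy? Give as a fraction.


Accuracy = (TP + TN) / (TP + TN + FP + FN) = (86 + 80) / 212 = 83/106.

83/106


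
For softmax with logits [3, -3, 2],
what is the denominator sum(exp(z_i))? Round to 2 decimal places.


Denom = e^3=20.0855 + e^-3=0.0498 + e^2=7.3891. Sum = 27.5244, which rounds to 27.52.

27.52


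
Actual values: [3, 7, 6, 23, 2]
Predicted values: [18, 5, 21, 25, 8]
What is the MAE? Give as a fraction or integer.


MAE = (1/5) * (|3-18|=15 + |7-5|=2 + |6-21|=15 + |23-25|=2 + |2-8|=6). Sum = 40. MAE = 8.

8


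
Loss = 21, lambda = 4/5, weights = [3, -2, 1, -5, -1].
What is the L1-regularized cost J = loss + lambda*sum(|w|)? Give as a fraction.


L1 norm = sum(|w|) = 12. J = 21 + 4/5 * 12 = 153/5.

153/5


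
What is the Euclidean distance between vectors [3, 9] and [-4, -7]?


d = sqrt(sum of squared differences). (3--4)^2=49, (9--7)^2=256. Sum = 305.

sqrt(305)


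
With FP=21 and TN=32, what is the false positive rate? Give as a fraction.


FPR = FP / (FP + TN) = 21 / 53 = 21/53.

21/53


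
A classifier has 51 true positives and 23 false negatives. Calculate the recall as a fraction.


Recall = TP / (TP + FN) = 51 / 74 = 51/74.

51/74


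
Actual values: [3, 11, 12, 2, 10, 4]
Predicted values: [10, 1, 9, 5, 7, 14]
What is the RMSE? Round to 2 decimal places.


MSE = 46.0000. RMSE = sqrt(46.0000) = 6.78.

6.78


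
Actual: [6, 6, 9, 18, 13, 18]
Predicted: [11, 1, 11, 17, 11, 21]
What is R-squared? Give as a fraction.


Mean(y) = 35/3. SS_res = 68. SS_tot = 460/3. R^2 = 1 - 68/(460/3) = 64/115.

64/115


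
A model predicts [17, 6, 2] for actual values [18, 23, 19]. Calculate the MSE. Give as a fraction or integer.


MSE = (1/3) * ((18-17)^2=1 + (23-6)^2=289 + (19-2)^2=289). Sum = 579. MSE = 193.

193


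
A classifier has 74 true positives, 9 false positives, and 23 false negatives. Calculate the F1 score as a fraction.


Precision = 74/83 = 74/83. Recall = 74/97 = 74/97. F1 = 2*P*R/(P+R) = 37/45.

37/45


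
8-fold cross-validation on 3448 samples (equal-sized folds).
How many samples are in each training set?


Each validation fold has 3448/8 = 431 samples. Training set = 3448 - 431 = 3017.

3017


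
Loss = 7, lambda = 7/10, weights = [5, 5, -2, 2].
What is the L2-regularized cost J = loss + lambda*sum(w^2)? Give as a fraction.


L2 sq norm = sum(w^2) = 58. J = 7 + 7/10 * 58 = 238/5.

238/5


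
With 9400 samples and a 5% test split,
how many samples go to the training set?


Test set = 9400 * 5% = 470. Training set = 9400 - 470 = 8930.

8930


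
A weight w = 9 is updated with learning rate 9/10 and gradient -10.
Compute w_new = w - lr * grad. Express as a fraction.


w_new = 9 - 9/10 * -10 = 9 - -9 = 18.

18


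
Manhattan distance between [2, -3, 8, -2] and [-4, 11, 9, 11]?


d = sum of absolute differences: |2--4|=6 + |-3-11|=14 + |8-9|=1 + |-2-11|=13 = 34.

34


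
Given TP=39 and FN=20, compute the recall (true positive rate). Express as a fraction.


Recall = TP / (TP + FN) = 39 / 59 = 39/59.

39/59


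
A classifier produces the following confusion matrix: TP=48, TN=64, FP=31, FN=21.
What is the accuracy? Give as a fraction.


Accuracy = (TP + TN) / (TP + TN + FP + FN) = (48 + 64) / 164 = 28/41.

28/41


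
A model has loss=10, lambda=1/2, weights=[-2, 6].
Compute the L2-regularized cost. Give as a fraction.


L2 sq norm = sum(w^2) = 40. J = 10 + 1/2 * 40 = 30.

30


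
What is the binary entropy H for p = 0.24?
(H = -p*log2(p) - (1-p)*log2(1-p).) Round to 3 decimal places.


H = -0.24*log2(0.24) - 0.76*log2(0.76) = 0.795.

0.795


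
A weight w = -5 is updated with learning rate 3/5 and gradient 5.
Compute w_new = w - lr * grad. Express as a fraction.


w_new = -5 - 3/5 * 5 = -5 - 3 = -8.

-8


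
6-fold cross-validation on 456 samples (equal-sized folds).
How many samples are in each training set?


Each validation fold has 456/6 = 76 samples. Training set = 456 - 76 = 380.

380


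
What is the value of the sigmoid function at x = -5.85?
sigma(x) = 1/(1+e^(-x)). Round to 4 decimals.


sigma(-5.85) = 1/(1+e^(5.85)) = 1/(1+347.234380) = 1/348.234380 = 0.0029.

0.0029


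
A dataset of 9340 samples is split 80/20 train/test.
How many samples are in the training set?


Test set = 9340 * 20% = 1868. Training set = 9340 - 1868 = 7472.

7472


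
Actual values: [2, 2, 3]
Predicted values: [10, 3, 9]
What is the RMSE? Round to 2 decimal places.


MSE = 33.6667. RMSE = sqrt(33.6667) = 5.80.

5.80


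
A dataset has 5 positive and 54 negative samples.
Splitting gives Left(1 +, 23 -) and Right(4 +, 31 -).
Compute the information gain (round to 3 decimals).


H(parent) = 0.4187. H(left) = 0.2499, H(right) = 0.5127. Weighted = (24/59)*0.2499 + (35/59)*0.5127 = 0.4058. IG = 0.4187 - 0.4058 = 0.0129, which rounds to 0.013.

0.013


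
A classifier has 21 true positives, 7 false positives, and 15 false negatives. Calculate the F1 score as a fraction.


Precision = 21/28 = 3/4. Recall = 21/36 = 7/12. F1 = 2*P*R/(P+R) = 21/32.

21/32


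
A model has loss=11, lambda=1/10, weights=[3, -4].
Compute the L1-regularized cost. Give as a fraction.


L1 norm = sum(|w|) = 7. J = 11 + 1/10 * 7 = 117/10.

117/10


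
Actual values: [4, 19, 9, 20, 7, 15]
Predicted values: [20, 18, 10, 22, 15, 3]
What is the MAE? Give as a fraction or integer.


MAE = (1/6) * (|4-20|=16 + |19-18|=1 + |9-10|=1 + |20-22|=2 + |7-15|=8 + |15-3|=12). Sum = 40. MAE = 20/3.

20/3


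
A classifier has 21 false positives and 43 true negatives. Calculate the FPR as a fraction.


FPR = FP / (FP + TN) = 21 / 64 = 21/64.

21/64


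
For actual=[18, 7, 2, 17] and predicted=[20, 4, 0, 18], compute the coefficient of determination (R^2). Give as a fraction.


Mean(y) = 11. SS_res = 18. SS_tot = 182. R^2 = 1 - 18/(182) = 82/91.

82/91


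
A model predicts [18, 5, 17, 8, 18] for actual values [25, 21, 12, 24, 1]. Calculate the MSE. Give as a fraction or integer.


MSE = (1/5) * ((25-18)^2=49 + (21-5)^2=256 + (12-17)^2=25 + (24-8)^2=256 + (1-18)^2=289). Sum = 875. MSE = 175.

175


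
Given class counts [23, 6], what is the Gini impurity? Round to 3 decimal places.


Total = 29. Proportions: 23/29, 6/29. sum(p_i^2) = 0.6718. Gini = 1 - 0.6718 = 0.3282, which rounds to 0.328.

0.328


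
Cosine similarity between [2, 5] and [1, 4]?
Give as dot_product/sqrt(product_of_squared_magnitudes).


dot = 22. |a|^2 = 29, |b|^2 = 17. cos = 22/sqrt(493).

22/sqrt(493)


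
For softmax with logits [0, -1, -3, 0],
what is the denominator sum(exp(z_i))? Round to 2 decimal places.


Denom = e^0=1.0000 + e^-1=0.3679 + e^-3=0.0498 + e^0=1.0000. Sum = 2.4177, which rounds to 2.42.

2.42


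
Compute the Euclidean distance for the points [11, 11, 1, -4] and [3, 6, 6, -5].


d = sqrt(sum of squared differences). (11-3)^2=64, (11-6)^2=25, (1-6)^2=25, (-4--5)^2=1. Sum = 115.

sqrt(115)


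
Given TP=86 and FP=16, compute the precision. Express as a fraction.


Precision = TP / (TP + FP) = 86 / 102 = 43/51.

43/51


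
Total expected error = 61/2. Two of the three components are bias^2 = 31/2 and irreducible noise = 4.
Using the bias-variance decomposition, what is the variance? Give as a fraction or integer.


Total error = bias^2 + variance + irreducible noise. So variance = 61/2 - 31/2 - 4 = 11.

11


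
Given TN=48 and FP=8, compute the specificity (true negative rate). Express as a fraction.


Specificity = TN / (TN + FP) = 48 / 56 = 6/7.

6/7


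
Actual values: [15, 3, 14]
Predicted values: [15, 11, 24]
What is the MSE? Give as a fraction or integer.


MSE = (1/3) * ((15-15)^2=0 + (3-11)^2=64 + (14-24)^2=100). Sum = 164. MSE = 164/3.

164/3


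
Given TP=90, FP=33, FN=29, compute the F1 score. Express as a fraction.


Precision = 90/123 = 30/41. Recall = 90/119 = 90/119. F1 = 2*P*R/(P+R) = 90/121.

90/121


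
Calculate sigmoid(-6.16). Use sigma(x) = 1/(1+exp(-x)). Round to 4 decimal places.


sigma(-6.16) = 1/(1+e^(6.16)) = 1/(1+473.428075) = 1/474.428075 = 0.0021.

0.0021


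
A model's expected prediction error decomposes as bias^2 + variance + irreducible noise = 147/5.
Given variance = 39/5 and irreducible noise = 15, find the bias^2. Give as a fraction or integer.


Total error = bias^2 + variance + irreducible noise. So bias^2 = 147/5 - 39/5 - 15 = 33/5.

33/5


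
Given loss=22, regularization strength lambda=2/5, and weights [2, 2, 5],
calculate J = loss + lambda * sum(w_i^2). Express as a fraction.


L2 sq norm = sum(w^2) = 33. J = 22 + 2/5 * 33 = 176/5.

176/5


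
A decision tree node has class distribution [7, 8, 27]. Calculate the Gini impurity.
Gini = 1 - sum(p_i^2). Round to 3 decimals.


Total = 42. Proportions: 7/42, 8/42, 27/42. sum(p_i^2) = 0.4773. Gini = 1 - 0.4773 = 0.5227, which rounds to 0.523.

0.523


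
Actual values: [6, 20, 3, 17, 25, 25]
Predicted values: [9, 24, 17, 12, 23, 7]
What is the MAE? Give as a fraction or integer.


MAE = (1/6) * (|6-9|=3 + |20-24|=4 + |3-17|=14 + |17-12|=5 + |25-23|=2 + |25-7|=18). Sum = 46. MAE = 23/3.

23/3


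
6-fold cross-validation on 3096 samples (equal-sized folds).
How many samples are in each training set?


Each validation fold has 3096/6 = 516 samples. Training set = 3096 - 516 = 2580.

2580


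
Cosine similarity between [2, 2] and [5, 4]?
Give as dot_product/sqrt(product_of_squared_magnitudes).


dot = 18. |a|^2 = 8, |b|^2 = 41. cos = 18/sqrt(328).

18/sqrt(328)


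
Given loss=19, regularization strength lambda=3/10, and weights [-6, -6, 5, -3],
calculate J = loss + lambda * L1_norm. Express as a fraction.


L1 norm = sum(|w|) = 20. J = 19 + 3/10 * 20 = 25.

25


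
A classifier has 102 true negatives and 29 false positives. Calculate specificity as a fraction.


Specificity = TN / (TN + FP) = 102 / 131 = 102/131.

102/131


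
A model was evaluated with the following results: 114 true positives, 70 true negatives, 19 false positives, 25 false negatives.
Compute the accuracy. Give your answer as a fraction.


Accuracy = (TP + TN) / (TP + TN + FP + FN) = (114 + 70) / 228 = 46/57.

46/57


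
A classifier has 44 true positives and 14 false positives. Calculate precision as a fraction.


Precision = TP / (TP + FP) = 44 / 58 = 22/29.

22/29


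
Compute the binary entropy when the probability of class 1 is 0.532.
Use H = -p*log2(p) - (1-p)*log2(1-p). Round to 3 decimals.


H = -0.532*log2(0.532) - 0.468*log2(0.468) = 0.997.

0.997


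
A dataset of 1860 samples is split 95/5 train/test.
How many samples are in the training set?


Test set = 1860 * 5% = 93. Training set = 1860 - 93 = 1767.

1767


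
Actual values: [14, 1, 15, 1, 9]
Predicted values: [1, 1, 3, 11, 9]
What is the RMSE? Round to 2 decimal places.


MSE = 82.6000. RMSE = sqrt(82.6000) = 9.09.

9.09


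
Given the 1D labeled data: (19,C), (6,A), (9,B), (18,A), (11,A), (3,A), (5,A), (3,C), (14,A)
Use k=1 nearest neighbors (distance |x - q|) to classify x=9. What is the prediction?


Distances: |19-9|=10, |6-9|=3, |9-9|=0, |18-9|=9, |11-9|=2, |3-9|=6, |5-9|=4, |3-9|=6, |14-9|=5. 1 nearest: (9,B). Counts: {'B': 1}. Majority class: B.

B


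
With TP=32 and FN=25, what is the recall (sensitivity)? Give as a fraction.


Recall = TP / (TP + FN) = 32 / 57 = 32/57.

32/57


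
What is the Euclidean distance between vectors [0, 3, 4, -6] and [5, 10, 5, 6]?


d = sqrt(sum of squared differences). (0-5)^2=25, (3-10)^2=49, (4-5)^2=1, (-6-6)^2=144. Sum = 219.

sqrt(219)


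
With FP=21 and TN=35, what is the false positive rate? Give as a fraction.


FPR = FP / (FP + TN) = 21 / 56 = 3/8.

3/8


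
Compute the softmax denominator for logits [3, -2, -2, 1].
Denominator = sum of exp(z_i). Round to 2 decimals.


Denom = e^3=20.0855 + e^-2=0.1353 + e^-2=0.1353 + e^1=2.7183. Sum = 23.0744, which rounds to 23.07.

23.07


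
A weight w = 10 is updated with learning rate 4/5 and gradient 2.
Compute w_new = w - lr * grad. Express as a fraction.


w_new = 10 - 4/5 * 2 = 10 - 8/5 = 42/5.

42/5


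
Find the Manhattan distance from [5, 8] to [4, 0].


d = sum of absolute differences: |5-4|=1 + |8-0|=8 = 9.

9


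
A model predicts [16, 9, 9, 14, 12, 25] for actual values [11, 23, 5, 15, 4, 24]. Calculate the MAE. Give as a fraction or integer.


MAE = (1/6) * (|11-16|=5 + |23-9|=14 + |5-9|=4 + |15-14|=1 + |4-12|=8 + |24-25|=1). Sum = 33. MAE = 11/2.

11/2


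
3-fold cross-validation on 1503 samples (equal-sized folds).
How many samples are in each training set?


Each validation fold has 1503/3 = 501 samples. Training set = 1503 - 501 = 1002.

1002


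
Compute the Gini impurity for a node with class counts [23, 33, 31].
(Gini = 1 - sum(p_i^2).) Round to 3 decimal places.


Total = 87. Proportions: 23/87, 33/87, 31/87. sum(p_i^2) = 0.3407. Gini = 1 - 0.3407 = 0.6593, which rounds to 0.659.

0.659


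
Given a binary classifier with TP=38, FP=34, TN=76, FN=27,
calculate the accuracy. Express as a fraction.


Accuracy = (TP + TN) / (TP + TN + FP + FN) = (38 + 76) / 175 = 114/175.

114/175


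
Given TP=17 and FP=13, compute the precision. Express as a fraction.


Precision = TP / (TP + FP) = 17 / 30 = 17/30.

17/30


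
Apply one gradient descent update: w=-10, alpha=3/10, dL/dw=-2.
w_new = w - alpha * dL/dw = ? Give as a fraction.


w_new = -10 - 3/10 * -2 = -10 - -3/5 = -47/5.

-47/5


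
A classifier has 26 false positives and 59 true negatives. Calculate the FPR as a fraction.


FPR = FP / (FP + TN) = 26 / 85 = 26/85.

26/85


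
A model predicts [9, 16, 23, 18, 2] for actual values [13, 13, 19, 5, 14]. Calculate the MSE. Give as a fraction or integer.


MSE = (1/5) * ((13-9)^2=16 + (13-16)^2=9 + (19-23)^2=16 + (5-18)^2=169 + (14-2)^2=144). Sum = 354. MSE = 354/5.

354/5


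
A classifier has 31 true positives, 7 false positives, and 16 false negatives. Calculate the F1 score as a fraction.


Precision = 31/38 = 31/38. Recall = 31/47 = 31/47. F1 = 2*P*R/(P+R) = 62/85.

62/85


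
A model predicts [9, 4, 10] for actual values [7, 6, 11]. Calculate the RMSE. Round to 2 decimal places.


MSE = 3.0000. RMSE = sqrt(3.0000) = 1.73.

1.73


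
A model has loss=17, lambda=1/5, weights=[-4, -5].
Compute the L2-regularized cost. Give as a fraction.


L2 sq norm = sum(w^2) = 41. J = 17 + 1/5 * 41 = 126/5.

126/5


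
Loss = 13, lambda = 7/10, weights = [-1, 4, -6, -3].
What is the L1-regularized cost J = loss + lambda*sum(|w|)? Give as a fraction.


L1 norm = sum(|w|) = 14. J = 13 + 7/10 * 14 = 114/5.

114/5


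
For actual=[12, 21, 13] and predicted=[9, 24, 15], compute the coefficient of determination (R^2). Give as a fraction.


Mean(y) = 46/3. SS_res = 22. SS_tot = 146/3. R^2 = 1 - 22/(146/3) = 40/73.

40/73


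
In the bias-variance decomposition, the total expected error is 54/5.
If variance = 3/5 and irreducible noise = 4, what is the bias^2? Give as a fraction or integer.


Total error = bias^2 + variance + irreducible noise. So bias^2 = 54/5 - 3/5 - 4 = 31/5.

31/5


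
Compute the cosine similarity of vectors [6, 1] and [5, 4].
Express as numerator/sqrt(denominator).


dot = 34. |a|^2 = 37, |b|^2 = 41. cos = 34/sqrt(1517).

34/sqrt(1517)


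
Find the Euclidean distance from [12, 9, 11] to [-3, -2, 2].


d = sqrt(sum of squared differences). (12--3)^2=225, (9--2)^2=121, (11-2)^2=81. Sum = 427.

sqrt(427)


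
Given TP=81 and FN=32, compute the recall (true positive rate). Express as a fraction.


Recall = TP / (TP + FN) = 81 / 113 = 81/113.

81/113


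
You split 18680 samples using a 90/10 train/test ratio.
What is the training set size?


Test set = 18680 * 10% = 1868. Training set = 18680 - 1868 = 16812.

16812


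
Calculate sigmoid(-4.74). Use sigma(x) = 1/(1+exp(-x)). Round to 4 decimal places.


sigma(-4.74) = 1/(1+e^(4.74)) = 1/(1+114.434202) = 1/115.434202 = 0.0087.

0.0087


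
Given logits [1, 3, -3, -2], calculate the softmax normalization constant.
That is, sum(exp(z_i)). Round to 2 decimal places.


Denom = e^1=2.7183 + e^3=20.0855 + e^-3=0.0498 + e^-2=0.1353. Sum = 22.9889, which rounds to 22.99.

22.99


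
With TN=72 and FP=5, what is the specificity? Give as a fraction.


Specificity = TN / (TN + FP) = 72 / 77 = 72/77.

72/77


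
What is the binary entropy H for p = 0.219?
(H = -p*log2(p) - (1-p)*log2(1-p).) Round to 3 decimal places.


H = -0.219*log2(0.219) - 0.781*log2(0.781) = 0.758.

0.758


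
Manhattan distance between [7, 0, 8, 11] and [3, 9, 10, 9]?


d = sum of absolute differences: |7-3|=4 + |0-9|=9 + |8-10|=2 + |11-9|=2 = 17.

17


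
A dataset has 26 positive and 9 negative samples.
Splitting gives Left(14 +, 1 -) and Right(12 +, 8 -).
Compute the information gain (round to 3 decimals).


H(parent) = 0.8224. H(left) = 0.3534, H(right) = 0.9710. Weighted = (15/35)*0.3534 + (20/35)*0.9710 = 0.7063. IG = 0.8224 - 0.7063 = 0.1161, which rounds to 0.116.

0.116


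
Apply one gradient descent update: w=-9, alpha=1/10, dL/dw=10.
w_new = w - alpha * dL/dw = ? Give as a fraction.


w_new = -9 - 1/10 * 10 = -9 - 1 = -10.

-10


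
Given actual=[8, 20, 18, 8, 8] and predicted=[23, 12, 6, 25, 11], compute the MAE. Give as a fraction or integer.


MAE = (1/5) * (|8-23|=15 + |20-12|=8 + |18-6|=12 + |8-25|=17 + |8-11|=3). Sum = 55. MAE = 11.

11


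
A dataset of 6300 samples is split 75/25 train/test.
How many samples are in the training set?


Test set = 6300 * 25% = 1575. Training set = 6300 - 1575 = 4725.

4725


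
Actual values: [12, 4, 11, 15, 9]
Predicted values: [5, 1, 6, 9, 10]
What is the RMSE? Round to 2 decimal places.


MSE = 24.0000. RMSE = sqrt(24.0000) = 4.90.

4.90


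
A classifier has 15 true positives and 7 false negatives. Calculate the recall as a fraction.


Recall = TP / (TP + FN) = 15 / 22 = 15/22.

15/22


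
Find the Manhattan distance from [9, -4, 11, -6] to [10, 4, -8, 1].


d = sum of absolute differences: |9-10|=1 + |-4-4|=8 + |11--8|=19 + |-6-1|=7 = 35.

35


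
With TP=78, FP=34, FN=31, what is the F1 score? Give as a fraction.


Precision = 78/112 = 39/56. Recall = 78/109 = 78/109. F1 = 2*P*R/(P+R) = 12/17.

12/17


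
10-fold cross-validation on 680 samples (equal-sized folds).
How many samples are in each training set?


Each validation fold has 680/10 = 68 samples. Training set = 680 - 68 = 612.

612


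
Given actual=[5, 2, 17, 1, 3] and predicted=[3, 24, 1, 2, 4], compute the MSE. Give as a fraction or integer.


MSE = (1/5) * ((5-3)^2=4 + (2-24)^2=484 + (17-1)^2=256 + (1-2)^2=1 + (3-4)^2=1). Sum = 746. MSE = 746/5.

746/5


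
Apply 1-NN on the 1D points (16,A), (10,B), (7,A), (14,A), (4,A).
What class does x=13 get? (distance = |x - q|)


Distances: |16-13|=3, |10-13|=3, |7-13|=6, |14-13|=1, |4-13|=9. 1 nearest: (14,A). Counts: {'A': 1}. Majority class: A.

A


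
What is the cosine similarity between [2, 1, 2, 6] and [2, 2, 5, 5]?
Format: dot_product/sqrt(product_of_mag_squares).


dot = 46. |a|^2 = 45, |b|^2 = 58. cos = 46/sqrt(2610).

46/sqrt(2610)


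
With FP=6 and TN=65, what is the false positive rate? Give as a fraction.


FPR = FP / (FP + TN) = 6 / 71 = 6/71.

6/71


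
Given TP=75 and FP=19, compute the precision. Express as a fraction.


Precision = TP / (TP + FP) = 75 / 94 = 75/94.

75/94


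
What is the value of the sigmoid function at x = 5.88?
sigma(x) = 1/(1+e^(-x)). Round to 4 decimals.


sigma(5.88) = 1/(1+e^(-5.88)) = 1/(1+0.002795) = 1/1.002795 = 0.9972.

0.9972


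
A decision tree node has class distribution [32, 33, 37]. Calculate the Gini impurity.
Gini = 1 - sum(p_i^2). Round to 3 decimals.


Total = 102. Proportions: 32/102, 33/102, 37/102. sum(p_i^2) = 0.3347. Gini = 1 - 0.3347 = 0.6653, which rounds to 0.665.

0.665


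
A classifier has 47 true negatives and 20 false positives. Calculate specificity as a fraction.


Specificity = TN / (TN + FP) = 47 / 67 = 47/67.

47/67


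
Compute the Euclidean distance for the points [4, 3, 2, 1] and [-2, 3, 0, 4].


d = sqrt(sum of squared differences). (4--2)^2=36, (3-3)^2=0, (2-0)^2=4, (1-4)^2=9. Sum = 49.

7


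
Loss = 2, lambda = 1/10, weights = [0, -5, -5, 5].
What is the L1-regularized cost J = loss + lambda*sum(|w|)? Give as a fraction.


L1 norm = sum(|w|) = 15. J = 2 + 1/10 * 15 = 7/2.

7/2


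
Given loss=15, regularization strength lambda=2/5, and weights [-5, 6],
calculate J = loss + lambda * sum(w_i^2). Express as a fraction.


L2 sq norm = sum(w^2) = 61. J = 15 + 2/5 * 61 = 197/5.

197/5


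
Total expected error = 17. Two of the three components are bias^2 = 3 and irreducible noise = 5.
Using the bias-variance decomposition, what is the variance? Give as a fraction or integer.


Total error = bias^2 + variance + irreducible noise. So variance = 17 - 3 - 5 = 9.

9


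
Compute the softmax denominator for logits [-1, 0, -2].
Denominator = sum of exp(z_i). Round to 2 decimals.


Denom = e^-1=0.3679 + e^0=1.0000 + e^-2=0.1353. Sum = 1.5032, which rounds to 1.50.

1.50


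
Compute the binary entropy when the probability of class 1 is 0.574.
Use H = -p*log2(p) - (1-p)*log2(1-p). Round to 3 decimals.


H = -0.574*log2(0.574) - 0.426*log2(0.426) = 0.984.

0.984


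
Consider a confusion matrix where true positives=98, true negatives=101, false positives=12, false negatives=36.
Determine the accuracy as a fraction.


Accuracy = (TP + TN) / (TP + TN + FP + FN) = (98 + 101) / 247 = 199/247.

199/247


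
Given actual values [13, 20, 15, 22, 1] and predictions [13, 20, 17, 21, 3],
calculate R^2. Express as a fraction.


Mean(y) = 71/5. SS_res = 9. SS_tot = 1354/5. R^2 = 1 - 9/(1354/5) = 1309/1354.

1309/1354


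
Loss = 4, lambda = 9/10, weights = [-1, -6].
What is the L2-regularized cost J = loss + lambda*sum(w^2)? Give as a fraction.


L2 sq norm = sum(w^2) = 37. J = 4 + 9/10 * 37 = 373/10.

373/10


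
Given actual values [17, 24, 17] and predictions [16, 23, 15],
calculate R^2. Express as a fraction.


Mean(y) = 58/3. SS_res = 6. SS_tot = 98/3. R^2 = 1 - 6/(98/3) = 40/49.

40/49


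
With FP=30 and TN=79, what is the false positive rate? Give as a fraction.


FPR = FP / (FP + TN) = 30 / 109 = 30/109.

30/109


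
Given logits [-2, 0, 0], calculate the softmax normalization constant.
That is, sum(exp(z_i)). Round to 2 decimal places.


Denom = e^-2=0.1353 + e^0=1.0000 + e^0=1.0000. Sum = 2.1353, which rounds to 2.14.

2.14


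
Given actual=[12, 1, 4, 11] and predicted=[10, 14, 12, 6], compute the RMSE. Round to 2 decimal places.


MSE = 65.5000. RMSE = sqrt(65.5000) = 8.09.

8.09


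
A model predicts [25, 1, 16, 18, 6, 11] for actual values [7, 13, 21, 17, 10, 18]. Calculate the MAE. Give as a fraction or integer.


MAE = (1/6) * (|7-25|=18 + |13-1|=12 + |21-16|=5 + |17-18|=1 + |10-6|=4 + |18-11|=7). Sum = 47. MAE = 47/6.

47/6


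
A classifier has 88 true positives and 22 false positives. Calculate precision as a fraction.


Precision = TP / (TP + FP) = 88 / 110 = 4/5.

4/5


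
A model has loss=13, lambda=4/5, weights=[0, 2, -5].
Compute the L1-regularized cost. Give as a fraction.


L1 norm = sum(|w|) = 7. J = 13 + 4/5 * 7 = 93/5.

93/5


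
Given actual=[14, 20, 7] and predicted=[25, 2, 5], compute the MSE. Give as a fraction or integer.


MSE = (1/3) * ((14-25)^2=121 + (20-2)^2=324 + (7-5)^2=4). Sum = 449. MSE = 449/3.

449/3


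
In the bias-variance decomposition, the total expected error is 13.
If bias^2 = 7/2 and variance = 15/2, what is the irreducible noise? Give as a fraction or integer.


Total error = bias^2 + variance + irreducible noise. So irreducible noise = 13 - 7/2 - 15/2 = 2.

2


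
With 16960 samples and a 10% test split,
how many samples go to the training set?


Test set = 16960 * 10% = 1696. Training set = 16960 - 1696 = 15264.

15264


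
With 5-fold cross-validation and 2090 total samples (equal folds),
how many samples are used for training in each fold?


Each validation fold has 2090/5 = 418 samples. Training set = 2090 - 418 = 1672.

1672


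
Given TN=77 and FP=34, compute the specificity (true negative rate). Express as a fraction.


Specificity = TN / (TN + FP) = 77 / 111 = 77/111.

77/111


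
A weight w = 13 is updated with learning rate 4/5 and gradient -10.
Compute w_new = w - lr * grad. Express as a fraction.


w_new = 13 - 4/5 * -10 = 13 - -8 = 21.

21


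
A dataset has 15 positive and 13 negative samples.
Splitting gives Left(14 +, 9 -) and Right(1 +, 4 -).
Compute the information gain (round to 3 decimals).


H(parent) = 0.9963. H(left) = 0.9656, H(right) = 0.7219. Weighted = (23/28)*0.9656 + (5/28)*0.7219 = 0.9221. IG = 0.9963 - 0.9221 = 0.0742, which rounds to 0.074.

0.074


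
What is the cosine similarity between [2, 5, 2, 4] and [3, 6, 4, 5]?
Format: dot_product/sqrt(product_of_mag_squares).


dot = 64. |a|^2 = 49, |b|^2 = 86. cos = 64/sqrt(4214).

64/sqrt(4214)


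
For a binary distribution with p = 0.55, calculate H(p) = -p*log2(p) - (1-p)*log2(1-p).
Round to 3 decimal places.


H = -0.55*log2(0.55) - 0.45*log2(0.45) = 0.993.

0.993


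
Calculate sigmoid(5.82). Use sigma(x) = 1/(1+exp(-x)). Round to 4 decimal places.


sigma(5.82) = 1/(1+e^(-5.82)) = 1/(1+0.002968) = 1/1.002968 = 0.9970.

0.9970


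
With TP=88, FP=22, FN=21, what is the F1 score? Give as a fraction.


Precision = 88/110 = 4/5. Recall = 88/109 = 88/109. F1 = 2*P*R/(P+R) = 176/219.

176/219


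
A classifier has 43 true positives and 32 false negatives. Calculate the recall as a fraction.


Recall = TP / (TP + FN) = 43 / 75 = 43/75.

43/75


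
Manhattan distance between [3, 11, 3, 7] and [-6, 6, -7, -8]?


d = sum of absolute differences: |3--6|=9 + |11-6|=5 + |3--7|=10 + |7--8|=15 = 39.

39


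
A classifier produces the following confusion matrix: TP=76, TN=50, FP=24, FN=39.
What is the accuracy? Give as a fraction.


Accuracy = (TP + TN) / (TP + TN + FP + FN) = (76 + 50) / 189 = 2/3.

2/3


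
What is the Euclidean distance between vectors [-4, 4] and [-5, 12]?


d = sqrt(sum of squared differences). (-4--5)^2=1, (4-12)^2=64. Sum = 65.

sqrt(65)


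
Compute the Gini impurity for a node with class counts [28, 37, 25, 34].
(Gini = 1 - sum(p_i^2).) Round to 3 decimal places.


Total = 124. Proportions: 28/124, 37/124, 25/124, 34/124. sum(p_i^2) = 0.2559. Gini = 1 - 0.2559 = 0.7441, which rounds to 0.744.

0.744


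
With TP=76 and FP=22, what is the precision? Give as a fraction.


Precision = TP / (TP + FP) = 76 / 98 = 38/49.

38/49


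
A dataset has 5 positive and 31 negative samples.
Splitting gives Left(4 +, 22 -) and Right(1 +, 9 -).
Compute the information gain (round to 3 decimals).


H(parent) = 0.5813. H(left) = 0.6194, H(right) = 0.4690. Weighted = (26/36)*0.6194 + (10/36)*0.4690 = 0.5776. IG = 0.5813 - 0.5776 = 0.0037, which rounds to 0.004.

0.004


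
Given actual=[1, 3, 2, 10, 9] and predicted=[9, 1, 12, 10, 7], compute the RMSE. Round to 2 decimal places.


MSE = 34.4000. RMSE = sqrt(34.4000) = 5.87.

5.87


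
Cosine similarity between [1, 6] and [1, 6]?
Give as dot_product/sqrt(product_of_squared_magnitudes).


dot = 37. |a|^2 = 37, |b|^2 = 37. cos = 37/sqrt(1369).

37/sqrt(1369)


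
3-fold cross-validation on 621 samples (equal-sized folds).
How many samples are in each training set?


Each validation fold has 621/3 = 207 samples. Training set = 621 - 207 = 414.

414


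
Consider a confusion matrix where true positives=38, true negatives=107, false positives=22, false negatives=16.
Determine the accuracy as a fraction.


Accuracy = (TP + TN) / (TP + TN + FP + FN) = (38 + 107) / 183 = 145/183.

145/183


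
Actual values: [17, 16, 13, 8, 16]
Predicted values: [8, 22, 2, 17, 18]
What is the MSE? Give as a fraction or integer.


MSE = (1/5) * ((17-8)^2=81 + (16-22)^2=36 + (13-2)^2=121 + (8-17)^2=81 + (16-18)^2=4). Sum = 323. MSE = 323/5.

323/5


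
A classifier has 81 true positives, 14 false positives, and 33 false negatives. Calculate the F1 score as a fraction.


Precision = 81/95 = 81/95. Recall = 81/114 = 27/38. F1 = 2*P*R/(P+R) = 162/209.

162/209


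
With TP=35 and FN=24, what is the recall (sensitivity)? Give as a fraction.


Recall = TP / (TP + FN) = 35 / 59 = 35/59.

35/59


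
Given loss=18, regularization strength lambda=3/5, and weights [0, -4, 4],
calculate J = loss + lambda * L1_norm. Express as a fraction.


L1 norm = sum(|w|) = 8. J = 18 + 3/5 * 8 = 114/5.

114/5


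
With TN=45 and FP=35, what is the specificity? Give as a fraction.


Specificity = TN / (TN + FP) = 45 / 80 = 9/16.

9/16


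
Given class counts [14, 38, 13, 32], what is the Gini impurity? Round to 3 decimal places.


Total = 97. Proportions: 14/97, 38/97, 13/97, 32/97. sum(p_i^2) = 0.3011. Gini = 1 - 0.3011 = 0.6989, which rounds to 0.699.

0.699


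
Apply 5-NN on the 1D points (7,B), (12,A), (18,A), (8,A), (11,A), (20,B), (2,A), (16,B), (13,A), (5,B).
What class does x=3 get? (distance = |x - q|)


Distances: |7-3|=4, |12-3|=9, |18-3|=15, |8-3|=5, |11-3|=8, |20-3|=17, |2-3|=1, |16-3|=13, |13-3|=10, |5-3|=2. 5 nearest: (2,A), (5,B), (7,B), (8,A), (11,A). Counts: {'A': 3, 'B': 2}. Majority class: A.

A
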